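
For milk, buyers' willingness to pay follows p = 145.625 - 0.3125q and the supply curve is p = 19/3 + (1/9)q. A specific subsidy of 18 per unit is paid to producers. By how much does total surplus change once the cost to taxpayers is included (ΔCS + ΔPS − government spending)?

Pre-subsidy: 145.625 - 0.3125q = 19/3 + (1/9)q gives q* = 20058/61 and p* = 2615/61.
With the subsidy, sellers receive ps = pb + 18 for each unit, where pb is the price buyers pay.
On the curves, pb = 145.625 - 0.3125q and ps = 19/3 + (1/9)q; the wedge ps − pb = 18 gives 19/3 + (1/9)q − (145.625 - 0.3125q) = 18, so q' = 22650/61.
Then pb = 145.625 − 0.3125·(22650/61) = 1805/61 and ps = 19/3 + (1/9)·(22650/61) = 2903/61.
ΔCS = ½(20058/61 + 22650/61)(2615/61 − 1805/61) = 17296740/3721; ΔPS = ½(20058/61 + 22650/61)(2903/61 − 2615/61) = 6149952/3721.
Government spending = 18 × 22650/61 = 407700/61.
Net change = 17296740/3721 + 6149952/3721 − 407700/61 = -23328/61. The loss equals the DWL triangle ½·18·2592/61.

Net change in total surplus = -23328/61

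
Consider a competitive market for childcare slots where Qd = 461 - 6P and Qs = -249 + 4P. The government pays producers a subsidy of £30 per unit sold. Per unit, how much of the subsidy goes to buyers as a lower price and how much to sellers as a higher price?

Pre-subsidy: 461 - 6P = -249 + 4P gives P* = 71, Q* = 35.
With the subsidy, sellers receive Ps = Pb + 30 for each unit, where Pb is the price buyers pay.
Supply in terms of Pb becomes Qs = -249 + 4(Pb + 30) = -129 + 4Pb. Setting this equal to demand: 461 - 6Pb = -129 + 4Pb, so Pb = 59.
Sellers receive Ps = 59 + 30 = 89; Q' = 461 − 6·59 = 107.
Buyers' price falls by P* − Pb = 71 − 59 = 12; sellers' price rises by Ps − P* = 89 − 71 = 18.

Buyers gain £12 per unit; sellers gain £18 per unit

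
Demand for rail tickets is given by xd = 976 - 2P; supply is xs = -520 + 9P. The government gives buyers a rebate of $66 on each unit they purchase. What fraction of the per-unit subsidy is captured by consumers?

Pre-subsidy: 976 - 2P = -520 + 9P gives P* = 136, x* = 704.
With the rebate, buyers effectively pay Pb = Ps − 66, where Ps is the price sellers receive.
Demand in terms of Ps becomes xd = 976 − 2(Ps − 66) = 1108 - 2Ps. Setting this equal to supply: 1108 - 2Ps = -520 + 9Ps, so Ps = 148.
Buyers pay Pb = 148 − 66 = 82; x' = -520 + 9·148 = 812.
Buyers' price falls by P* − Pb = 136 − 82 = 54; sellers' price rises by Ps − P* = 148 − 136 = 12.
So consumers capture 54/66 = 9/11 of each unit of subsidy.

Consumer share = 9/11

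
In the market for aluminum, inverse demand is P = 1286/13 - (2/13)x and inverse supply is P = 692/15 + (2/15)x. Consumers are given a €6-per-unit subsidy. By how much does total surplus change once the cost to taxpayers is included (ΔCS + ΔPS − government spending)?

Pre-subsidy: 1286/13 - (2/13)x = 692/15 + (2/15)x gives x* = 5147/28 and P* = 989/14.
With the rebate, buyers effectively pay Pb = Ps − 6, where Ps is the price sellers receive.
On the curves, Pb = 1286/13 - (2/13)x and Ps = 692/15 + (2/15)x; the wedge Ps − Pb = 6 gives 692/15 + (2/15)x − (1286/13 - (2/13)x) = 6, so x' = 1433/7.
Then Pb = 1286/13 − (2/13)·(1433/7) = 472/7 and Ps = 692/15 + (2/15)·(1433/7) = 514/7.
ΔCS = ½(5147/28 + 1433/7)(989/14 − 472/7) = 489555/784; ΔPS = ½(5147/28 + 1433/7)(514/7 − 989/14) = 424281/784.
Government spending = 6 × 1433/7 = 8598/7.
Net change = 489555/784 + 424281/784 − 8598/7 = -1755/28. The loss equals the DWL triangle ½·6·585/28.

Net change in total surplus = -1755/28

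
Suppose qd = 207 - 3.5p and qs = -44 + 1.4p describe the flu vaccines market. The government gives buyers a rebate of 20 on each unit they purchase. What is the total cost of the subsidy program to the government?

Government cost = 6680/7

Pre-subsidy: 207 - 3.5p = -44 + 1.4p gives p* = 2510/49, q* = 194/7.
With the rebate, buyers effectively pay pb = ps − 20, where ps is the price sellers receive.
Demand in terms of ps becomes qd = 207 − 3.5(ps − 20) = 277 - 3.5ps. Setting this equal to supply: 277 - 3.5ps = -44 + 1.4ps, so ps = 3210/49.
Buyers pay pb = 3210/49 − 20 = 2230/49; q' = -44 + 1.4·(3210/49) = 334/7.
Government outlay = subsidy × quantity = 20 × 334/7 = 6680/7.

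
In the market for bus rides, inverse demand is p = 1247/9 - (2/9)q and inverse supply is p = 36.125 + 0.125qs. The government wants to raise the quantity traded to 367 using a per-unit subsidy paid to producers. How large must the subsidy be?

At q = 367, from the demand curve buyers pay pb = 1247/9 − (2/9)·367 = 57; from the supply curve sellers need ps = 36.125 + 0.125·367 = 82.
The subsidy must fill the gap: s = ps − pb = 82 − 57 = 25.

Required subsidy s = 25 per unit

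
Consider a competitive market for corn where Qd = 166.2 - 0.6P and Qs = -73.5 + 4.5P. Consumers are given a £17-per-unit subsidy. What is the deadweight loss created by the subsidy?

Deadweight loss = £76.5

Pre-subsidy: 166.2 - 0.6P = -73.5 + 4.5P gives P* = 47, Q* = 138.
With the rebate, buyers effectively pay Pb = Ps − 17, where Ps is the price sellers receive.
Demand in terms of Ps becomes Qd = 166.2 − 0.6(Ps − 17) = 176.4 - 0.6Ps. Setting this equal to supply: 176.4 - 0.6Ps = -73.5 + 4.5Ps, so Ps = 49.
Buyers pay Pb = 49 − 17 = 32; Q' = -73.5 + 4.5·49 = 147.
The subsidy expands output by 147 − 138 = 9 past the efficient level; on those units the gap between marginal cost and willingness to pay runs from 0 up to 17.
DWL = ½ × 17 × 9 = 76.5.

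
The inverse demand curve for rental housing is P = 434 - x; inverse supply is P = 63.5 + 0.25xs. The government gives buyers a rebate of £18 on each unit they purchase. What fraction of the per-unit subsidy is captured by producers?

Pre-subsidy: 434 - x = 63.5 + 0.25x gives x* = 296.4 and P* = 137.6.
With the rebate, buyers effectively pay Pb = Ps − 18, where Ps is the price sellers receive.
On the curves, Pb = 434 - x and Ps = 63.5 + 0.25x; the wedge Ps − Pb = 18 gives 63.5 + 0.25x − (434 - x) = 18, so x' = 310.8.
Then Pb = 434 − 1·310.8 = 123.2 and Ps = 63.5 + 0.25·310.8 = 141.2.
Buyers' price falls by P* − Pb = 137.6 − 123.2 = 14.4; sellers' price rises by Ps − P* = 141.2 − 137.6 = 3.6.
So producers capture 3.6/18 = 0.2 of each unit of subsidy.

Producer share = 0.2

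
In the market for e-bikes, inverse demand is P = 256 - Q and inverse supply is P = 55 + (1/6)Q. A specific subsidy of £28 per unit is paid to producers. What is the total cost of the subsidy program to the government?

Pre-subsidy: 256 - Q = 55 + (1/6)Q gives Q* = 1206/7 and P* = 586/7.
With the subsidy, sellers receive Ps = Pb + 28 for each unit, where Pb is the price buyers pay.
On the curves, Pb = 256 - Q and Ps = 55 + (1/6)Q; the wedge Ps − Pb = 28 gives 55 + (1/6)Q − (256 - Q) = 28, so Q' = 1374/7.
Then Pb = 256 − 1·(1374/7) = 418/7 and Ps = 55 + (1/6)·(1374/7) = 614/7.
Government outlay = subsidy × quantity = 28 × 1374/7 = 5496.

Government cost = £5496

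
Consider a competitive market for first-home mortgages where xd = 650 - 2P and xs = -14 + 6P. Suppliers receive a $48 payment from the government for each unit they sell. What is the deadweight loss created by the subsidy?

Pre-subsidy: 650 - 2P = -14 + 6P gives P* = 83, x* = 484.
With the subsidy, sellers receive Ps = Pb + 48 for each unit, where Pb is the price buyers pay.
Supply in terms of Pb becomes xs = -14 + 6(Pb + 48) = 274 + 6Pb. Setting this equal to demand: 650 - 2Pb = 274 + 6Pb, so Pb = 47.
Sellers receive Ps = 47 + 48 = 95; x' = 650 − 2·47 = 556.
The subsidy expands output by 556 − 484 = 72 past the efficient level; on those units the gap between marginal cost and willingness to pay runs from 0 up to 48.
DWL = ½ × 48 × 72 = 1728.

Deadweight loss = $1728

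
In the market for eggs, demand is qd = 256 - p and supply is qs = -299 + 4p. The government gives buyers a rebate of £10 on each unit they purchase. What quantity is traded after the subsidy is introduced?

Pre-subsidy: 256 - p = -299 + 4p gives p* = 111, q* = 145.
With the rebate, buyers effectively pay pb = ps − 10, where ps is the price sellers receive.
Demand in terms of ps becomes qd = 256 − 1(ps − 10) = 266 - ps. Setting this equal to supply: 266 - ps = -299 + 4ps, so ps = 113.
Buyers pay pb = 113 − 10 = 103; q' = -299 + 4·113 = 153.

q' = 153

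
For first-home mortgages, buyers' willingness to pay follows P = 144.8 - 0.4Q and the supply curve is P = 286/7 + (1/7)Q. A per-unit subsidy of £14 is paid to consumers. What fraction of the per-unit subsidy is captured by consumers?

Consumer share = 14/19

Pre-subsidy: 144.8 - 0.4Q = 286/7 + (1/7)Q gives Q* = 3638/19 and P* = 1296/19.
With the rebate, buyers effectively pay Pb = Ps − 14, where Ps is the price sellers receive.
On the curves, Pb = 144.8 - 0.4Q and Ps = 286/7 + (1/7)Q; the wedge Ps − Pb = 14 gives 286/7 + (1/7)Q − (144.8 - 0.4Q) = 14, so Q' = 4128/19.
Then Pb = 144.8 − 0.4·(4128/19) = 1100/19 and Ps = 286/7 + (1/7)·(4128/19) = 1366/19.
Buyers' price falls by P* − Pb = 1296/19 − 1100/19 = 196/19; sellers' price rises by Ps − P* = 1366/19 − 1296/19 = 70/19.
So consumers capture (196/19)/14 = 14/19 of each unit of subsidy.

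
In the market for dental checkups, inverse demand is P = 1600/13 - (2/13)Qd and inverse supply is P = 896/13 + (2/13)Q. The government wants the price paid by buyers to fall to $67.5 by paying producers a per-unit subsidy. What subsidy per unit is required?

Required subsidy s = $57 per unit

At a buyer price of 67.5, quantity demanded is 800 − 6.5·67.5 = 361.25.
Sellers supply 361.25 only when they receive Ps = 896/13 + (2/13)·361.25 = 124.5.
s = Ps − Pb = 124.5 − 67.5 = 57.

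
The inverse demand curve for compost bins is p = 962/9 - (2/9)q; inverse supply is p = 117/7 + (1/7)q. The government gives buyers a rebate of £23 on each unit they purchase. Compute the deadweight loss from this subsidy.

Deadweight loss = £724.5

Pre-subsidy: 962/9 - (2/9)q = 117/7 + (1/7)q gives q* = 247 and p* = 52.
With the rebate, buyers effectively pay pb = ps − 23, where ps is the price sellers receive.
On the curves, pb = 962/9 - (2/9)q and ps = 117/7 + (1/7)q; the wedge ps − pb = 23 gives 117/7 + (1/7)q − (962/9 - (2/9)q) = 23, so q' = 310.
Then pb = 962/9 − (2/9)·310 = 38 and ps = 117/7 + (1/7)·310 = 61.
The subsidy expands output by 310 − 247 = 63 past the efficient level; on those units the gap between marginal cost and willingness to pay runs from 0 up to 23.
DWL = ½ × 23 × 63 = 724.5.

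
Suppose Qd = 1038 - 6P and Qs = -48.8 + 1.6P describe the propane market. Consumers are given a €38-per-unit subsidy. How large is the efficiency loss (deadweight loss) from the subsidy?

Deadweight loss = €912

Pre-subsidy: 1038 - 6P = -48.8 + 1.6P gives P* = 143, Q* = 180.
With the rebate, buyers effectively pay Pb = Ps − 38, where Ps is the price sellers receive.
Demand in terms of Ps becomes Qd = 1038 − 6(Ps − 38) = 1266 - 6Ps. Setting this equal to supply: 1266 - 6Ps = -48.8 + 1.6Ps, so Ps = 173.
Buyers pay Pb = 173 − 38 = 135; Q' = -48.8 + 1.6·173 = 228.
The subsidy expands output by 228 − 180 = 48 past the efficient level; on those units the gap between marginal cost and willingness to pay runs from 0 up to 38.
DWL = ½ × 38 × 48 = 912.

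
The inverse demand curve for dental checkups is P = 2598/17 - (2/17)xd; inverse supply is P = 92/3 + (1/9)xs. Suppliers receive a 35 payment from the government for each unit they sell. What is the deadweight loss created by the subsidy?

Pre-subsidy: 2598/17 - (2/17)x = 92/3 + (1/9)x gives x* = 534 and P* = 90.
With the subsidy, sellers receive Ps = Pb + 35 for each unit, where Pb is the price buyers pay.
On the curves, Pb = 2598/17 - (2/17)x and Ps = 92/3 + (1/9)x; the wedge Ps − Pb = 35 gives 92/3 + (1/9)x − (2598/17 - (2/17)x) = 35, so x' = 687.
Then Pb = 2598/17 − (2/17)·687 = 72 and Ps = 92/3 + (1/9)·687 = 107.
The subsidy expands output by 687 − 534 = 153 past the efficient level; on those units the gap between marginal cost and willingness to pay runs from 0 up to 35.
DWL = ½ × 35 × 153 = 2677.5.

Deadweight loss = 2677.5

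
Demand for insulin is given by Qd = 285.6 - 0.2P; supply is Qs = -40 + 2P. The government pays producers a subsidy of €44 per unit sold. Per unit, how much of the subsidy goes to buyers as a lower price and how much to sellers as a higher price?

Pre-subsidy: 285.6 - 0.2P = -40 + 2P gives P* = 148, Q* = 256.
With the subsidy, sellers receive Ps = Pb + 44 for each unit, where Pb is the price buyers pay.
Supply in terms of Pb becomes Qs = -40 + 2(Pb + 44) = 48 + 2Pb. Setting this equal to demand: 285.6 - 0.2Pb = 48 + 2Pb, so Pb = 108.
Sellers receive Ps = 108 + 44 = 152; Q' = 285.6 − 0.2·108 = 264.
Buyers' price falls by P* − Pb = 148 − 108 = 40; sellers' price rises by Ps − P* = 152 − 148 = 4.

Buyers gain €40 per unit; sellers gain €4 per unit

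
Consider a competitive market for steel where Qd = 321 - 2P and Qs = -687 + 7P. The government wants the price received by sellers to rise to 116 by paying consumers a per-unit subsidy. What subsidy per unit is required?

Required subsidy s = 18 per unit

At a seller price of 116, quantity supplied is -687 + 7·116 = 125.
Buyers absorb 125 only when they pay Pb with 321 − 2·Pb = 125, i.e. Pb = 98.
s = Ps − Pb = 116 − 98 = 18.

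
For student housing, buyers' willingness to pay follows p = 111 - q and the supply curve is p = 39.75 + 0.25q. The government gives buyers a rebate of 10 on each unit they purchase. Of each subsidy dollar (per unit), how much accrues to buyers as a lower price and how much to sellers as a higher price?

Buyers gain 8 per unit; sellers gain 2 per unit

Pre-subsidy: 111 - q = 39.75 + 0.25q gives q* = 57 and p* = 54.
With the rebate, buyers effectively pay pb = ps − 10, where ps is the price sellers receive.
On the curves, pb = 111 - q and ps = 39.75 + 0.25q; the wedge ps − pb = 10 gives 39.75 + 0.25q − (111 - q) = 10, so q' = 65.
Then pb = 111 − 1·65 = 46 and ps = 39.75 + 0.25·65 = 56.
Buyers' price falls by p* − pb = 54 − 46 = 8; sellers' price rises by ps − p* = 56 − 54 = 2.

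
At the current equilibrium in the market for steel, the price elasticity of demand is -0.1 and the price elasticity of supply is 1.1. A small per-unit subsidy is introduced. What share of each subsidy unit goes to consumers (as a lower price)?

For a small subsidy around the equilibrium, the benefit split depends on the relative slopes, which at a point are proportional to the elasticities.
Buyer share = εs/(εs + |εd|) = 1.1/(1.1 + 0.1) = 11/12; seller share = |εd|/(εs + |εd|) = 1/12.

Consumer share = 11/12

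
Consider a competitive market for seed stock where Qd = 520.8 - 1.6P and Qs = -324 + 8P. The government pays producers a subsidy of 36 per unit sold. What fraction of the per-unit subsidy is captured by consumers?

Pre-subsidy: 520.8 - 1.6P = -324 + 8P gives P* = 88, Q* = 380.
With the subsidy, sellers receive Ps = Pb + 36 for each unit, where Pb is the price buyers pay.
Supply in terms of Pb becomes Qs = -324 + 8(Pb + 36) = -36 + 8Pb. Setting this equal to demand: 520.8 - 1.6Pb = -36 + 8Pb, so Pb = 58.
Sellers receive Ps = 58 + 36 = 94; Q' = 520.8 − 1.6·58 = 428.
Buyers' price falls by P* − Pb = 88 − 58 = 30; sellers' price rises by Ps − P* = 94 − 88 = 6.
So consumers capture 30/36 = 5/6 of each unit of subsidy.

Consumer share = 5/6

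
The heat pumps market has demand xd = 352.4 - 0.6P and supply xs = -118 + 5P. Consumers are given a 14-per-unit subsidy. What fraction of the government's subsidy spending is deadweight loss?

DWL / government spending = 15/1238

Pre-subsidy: 352.4 - 0.6P = -118 + 5P gives P* = 84, x* = 302.
With the rebate, buyers effectively pay Pb = Ps − 14, where Ps is the price sellers receive.
Demand in terms of Ps becomes xd = 352.4 − 0.6(Ps − 14) = 360.8 - 0.6Ps. Setting this equal to supply: 360.8 - 0.6Ps = -118 + 5Ps, so Ps = 85.5.
Buyers pay Pb = 85.5 − 14 = 71.5; x' = -118 + 5·85.5 = 309.5.
ΔCS = ½(302 + 309.5)(84 − 71.5) = 3821.875; ΔPS = ½(302 + 309.5)(85.5 − 84) = 458.625.
Government spending = 14 × 309.5 = 4333.
DWL = ½ × 14 × (309.5 − 302) = 52.5; fraction = 52.5 / 4333 = 15/1238.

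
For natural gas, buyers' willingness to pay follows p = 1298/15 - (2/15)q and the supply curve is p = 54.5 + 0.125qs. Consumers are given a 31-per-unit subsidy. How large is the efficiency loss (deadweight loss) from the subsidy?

Pre-subsidy: 1298/15 - (2/15)q = 54.5 + 0.125q gives q* = 124 and p* = 70.
With the rebate, buyers effectively pay pb = ps − 31, where ps is the price sellers receive.
On the curves, pb = 1298/15 - (2/15)q and ps = 54.5 + 0.125q; the wedge ps − pb = 31 gives 54.5 + 0.125q − (1298/15 - (2/15)q) = 31, so q' = 244.
Then pb = 1298/15 − (2/15)·244 = 54 and ps = 54.5 + 0.125·244 = 85.
The subsidy expands output by 244 − 124 = 120 past the efficient level; on those units the gap between marginal cost and willingness to pay runs from 0 up to 31.
DWL = ½ × 31 × 120 = 1860.

Deadweight loss = 1860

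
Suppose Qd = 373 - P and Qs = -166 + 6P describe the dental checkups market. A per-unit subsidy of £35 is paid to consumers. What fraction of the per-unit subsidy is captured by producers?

Pre-subsidy: 373 - P = -166 + 6P gives P* = 77, Q* = 296.
With the rebate, buyers effectively pay Pb = Ps − 35, where Ps is the price sellers receive.
Demand in terms of Ps becomes Qd = 373 − 1(Ps − 35) = 408 - Ps. Setting this equal to supply: 408 - Ps = -166 + 6Ps, so Ps = 82.
Buyers pay Pb = 82 − 35 = 47; Q' = -166 + 6·82 = 326.
Buyers' price falls by P* − Pb = 77 − 47 = 30; sellers' price rises by Ps − P* = 82 − 77 = 5.
So producers capture 5/35 = 1/7 of each unit of subsidy.

Producer share = 1/7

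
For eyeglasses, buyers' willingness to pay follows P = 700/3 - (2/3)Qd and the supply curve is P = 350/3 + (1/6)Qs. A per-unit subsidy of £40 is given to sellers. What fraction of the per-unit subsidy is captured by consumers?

Pre-subsidy: 700/3 - (2/3)Q = 350/3 + (1/6)Q gives Q* = 140 and P* = 140.
With the subsidy, sellers receive Ps = Pb + 40 for each unit, where Pb is the price buyers pay.
On the curves, Pb = 700/3 - (2/3)Q and Ps = 350/3 + (1/6)Q; the wedge Ps − Pb = 40 gives 350/3 + (1/6)Q − (700/3 - (2/3)Q) = 40, so Q' = 188.
Then Pb = 700/3 − (2/3)·188 = 108 and Ps = 350/3 + (1/6)·188 = 148.
Buyers' price falls by P* − Pb = 140 − 108 = 32; sellers' price rises by Ps − P* = 148 − 140 = 8.
So consumers capture 32/40 = 0.8 of each unit of subsidy.

Consumer share = 0.8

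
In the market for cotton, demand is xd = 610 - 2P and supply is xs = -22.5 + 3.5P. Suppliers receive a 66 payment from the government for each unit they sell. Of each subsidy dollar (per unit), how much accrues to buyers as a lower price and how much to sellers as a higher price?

Pre-subsidy: 610 - 2P = -22.5 + 3.5P gives P* = 115, x* = 380.
With the subsidy, sellers receive Ps = Pb + 66 for each unit, where Pb is the price buyers pay.
Supply in terms of Pb becomes xs = -22.5 + 3.5(Pb + 66) = 208.5 + 3.5Pb. Setting this equal to demand: 610 - 2Pb = 208.5 + 3.5Pb, so Pb = 73.
Sellers receive Ps = 73 + 66 = 139; x' = 610 − 2·73 = 464.
Buyers' price falls by P* − Pb = 115 − 73 = 42; sellers' price rises by Ps − P* = 139 − 115 = 24.

Buyers gain 42 per unit; sellers gain 24 per unit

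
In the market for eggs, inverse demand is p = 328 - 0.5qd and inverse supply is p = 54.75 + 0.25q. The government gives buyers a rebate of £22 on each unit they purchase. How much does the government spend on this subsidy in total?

Government cost = 25982/3

Pre-subsidy: 328 - 0.5q = 54.75 + 0.25q gives q* = 1093/3 and p* = 875/6.
With the rebate, buyers effectively pay pb = ps − 22, where ps is the price sellers receive.
On the curves, pb = 328 - 0.5q and ps = 54.75 + 0.25q; the wedge ps − pb = 22 gives 54.75 + 0.25q − (328 - 0.5q) = 22, so q' = 1181/3.
Then pb = 328 − 0.5·(1181/3) = 787/6 and ps = 54.75 + 0.25·(1181/3) = 919/6.
Government outlay = subsidy × quantity = 22 × 1181/3 = 25982/3.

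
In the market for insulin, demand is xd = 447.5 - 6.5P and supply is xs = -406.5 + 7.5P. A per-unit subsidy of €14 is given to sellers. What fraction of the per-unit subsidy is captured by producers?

Pre-subsidy: 447.5 - 6.5P = -406.5 + 7.5P gives P* = 61, x* = 51.
With the subsidy, sellers receive Ps = Pb + 14 for each unit, where Pb is the price buyers pay.
Supply in terms of Pb becomes xs = -406.5 + 7.5(Pb + 14) = -301.5 + 7.5Pb. Setting this equal to demand: 447.5 - 6.5Pb = -301.5 + 7.5Pb, so Pb = 53.5.
Sellers receive Ps = 53.5 + 14 = 67.5; x' = 447.5 − 6.5·53.5 = 99.75.
Buyers' price falls by P* − Pb = 61 − 53.5 = 7.5; sellers' price rises by Ps − P* = 67.5 − 61 = 6.5.
So producers capture 6.5/14 = 13/28 of each unit of subsidy.

Producer share = 13/28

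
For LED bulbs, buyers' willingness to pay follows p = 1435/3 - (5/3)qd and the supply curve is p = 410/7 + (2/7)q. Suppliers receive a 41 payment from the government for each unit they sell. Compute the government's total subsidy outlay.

Government cost = 9676

Pre-subsidy: 1435/3 - (5/3)q = 410/7 + (2/7)q gives q* = 215 and p* = 120.
With the subsidy, sellers receive ps = pb + 41 for each unit, where pb is the price buyers pay.
On the curves, pb = 1435/3 - (5/3)q and ps = 410/7 + (2/7)q; the wedge ps − pb = 41 gives 410/7 + (2/7)q − (1435/3 - (5/3)q) = 41, so q' = 236.
Then pb = 1435/3 − (5/3)·236 = 85 and ps = 410/7 + (2/7)·236 = 126.
Government outlay = subsidy × quantity = 41 × 236 = 9676.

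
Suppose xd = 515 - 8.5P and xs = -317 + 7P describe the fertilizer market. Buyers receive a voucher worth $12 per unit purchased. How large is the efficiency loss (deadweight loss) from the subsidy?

Deadweight loss = 8568/31

Pre-subsidy: 515 - 8.5P = -317 + 7P gives P* = 1664/31, x* = 1821/31.
With the rebate, buyers effectively pay Pb = Ps − 12, where Ps is the price sellers receive.
Demand in terms of Ps becomes xd = 515 − 8.5(Ps − 12) = 617 - 8.5Ps. Setting this equal to supply: 617 - 8.5Ps = -317 + 7Ps, so Ps = 1868/31.
Buyers pay Pb = 1868/31 − 12 = 1496/31; x' = -317 + 7·(1868/31) = 3249/31.
The subsidy expands output by 3249/31 − 1821/31 = 1428/31 past the efficient level; on those units the gap between marginal cost and willingness to pay runs from 0 up to 12.
DWL = ½ × 12 × 1428/31 = 8568/31.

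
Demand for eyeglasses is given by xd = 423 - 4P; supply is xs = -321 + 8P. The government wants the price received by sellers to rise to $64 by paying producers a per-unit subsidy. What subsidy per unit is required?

Required subsidy s = $6 per unit

At a seller price of 64, quantity supplied is -321 + 8·64 = 191.
Buyers absorb 191 only when they pay Pb with 423 − 4·Pb = 191, i.e. Pb = 58.
s = Ps − Pb = 64 − 58 = 6.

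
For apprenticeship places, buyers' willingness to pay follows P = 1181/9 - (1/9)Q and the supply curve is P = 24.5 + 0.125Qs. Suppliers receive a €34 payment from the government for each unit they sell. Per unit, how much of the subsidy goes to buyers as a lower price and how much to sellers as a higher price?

Pre-subsidy: 1181/9 - (1/9)Q = 24.5 + 0.125Q gives Q* = 452 and P* = 81.
With the subsidy, sellers receive Ps = Pb + 34 for each unit, where Pb is the price buyers pay.
On the curves, Pb = 1181/9 - (1/9)Q and Ps = 24.5 + 0.125Q; the wedge Ps − Pb = 34 gives 24.5 + 0.125Q − (1181/9 - (1/9)Q) = 34, so Q' = 596.
Then Pb = 1181/9 − (1/9)·596 = 65 and Ps = 24.5 + 0.125·596 = 99.
Buyers' price falls by P* − Pb = 81 − 65 = 16; sellers' price rises by Ps − P* = 99 − 81 = 18.

Buyers gain €16 per unit; sellers gain €18 per unit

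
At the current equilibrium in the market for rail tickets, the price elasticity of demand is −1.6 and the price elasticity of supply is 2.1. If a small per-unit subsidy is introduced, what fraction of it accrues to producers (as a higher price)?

Producer share = 16/37

For a small subsidy around the equilibrium, the benefit split depends on the relative slopes, which at a point are proportional to the elasticities.
Buyer share = εs/(εs + |εd|) = 2.1/(2.1 + 1.6) = 21/37; seller share = |εd|/(εs + |εd|) = 16/37.
So producers capture 16/37 of the subsidy.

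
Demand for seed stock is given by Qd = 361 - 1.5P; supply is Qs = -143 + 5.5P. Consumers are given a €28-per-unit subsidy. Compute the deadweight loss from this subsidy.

Deadweight loss = €462

Pre-subsidy: 361 - 1.5P = -143 + 5.5P gives P* = 72, Q* = 253.
With the rebate, buyers effectively pay Pb = Ps − 28, where Ps is the price sellers receive.
Demand in terms of Ps becomes Qd = 361 − 1.5(Ps − 28) = 403 - 1.5Ps. Setting this equal to supply: 403 - 1.5Ps = -143 + 5.5Ps, so Ps = 78.
Buyers pay Pb = 78 − 28 = 50; Q' = -143 + 5.5·78 = 286.
The subsidy expands output by 286 − 253 = 33 past the efficient level; on those units the gap between marginal cost and willingness to pay runs from 0 up to 28.
DWL = ½ × 28 × 33 = 462.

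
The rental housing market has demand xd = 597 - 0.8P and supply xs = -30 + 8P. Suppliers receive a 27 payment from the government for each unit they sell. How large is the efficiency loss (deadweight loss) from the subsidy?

Deadweight loss = 2916/11

Pre-subsidy: 597 - 0.8P = -30 + 8P gives P* = 71.25, x* = 540.
With the subsidy, sellers receive Ps = Pb + 27 for each unit, where Pb is the price buyers pay.
Supply in terms of Pb becomes xs = -30 + 8(Pb + 27) = 186 + 8Pb. Setting this equal to demand: 597 - 0.8Pb = 186 + 8Pb, so Pb = 2055/44.
Sellers receive Ps = 2055/44 + 27 = 3243/44; x' = 597 − 0.8·(2055/44) = 6156/11.
The subsidy expands output by 6156/11 − 540 = 216/11 past the efficient level; on those units the gap between marginal cost and willingness to pay runs from 0 up to 27.
DWL = ½ × 27 × 216/11 = 2916/11.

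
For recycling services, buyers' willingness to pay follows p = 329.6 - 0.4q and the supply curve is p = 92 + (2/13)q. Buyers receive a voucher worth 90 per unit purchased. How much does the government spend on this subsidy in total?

Pre-subsidy: 329.6 - 0.4q = 92 + (2/13)q gives q* = 429 and p* = 158.
With the rebate, buyers effectively pay pb = ps − 90, where ps is the price sellers receive.
On the curves, pb = 329.6 - 0.4q and ps = 92 + (2/13)q; the wedge ps − pb = 90 gives 92 + (2/13)q − (329.6 - 0.4q) = 90, so q' = 591.5.
Then pb = 329.6 − 0.4·591.5 = 93 and ps = 92 + (2/13)·591.5 = 183.
Government outlay = subsidy × quantity = 90 × 591.5 = 53235.

Government cost = 53235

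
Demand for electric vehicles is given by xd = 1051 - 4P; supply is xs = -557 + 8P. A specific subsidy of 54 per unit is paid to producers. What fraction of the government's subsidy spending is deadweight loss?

DWL / government spending = 72/659

Pre-subsidy: 1051 - 4P = -557 + 8P gives P* = 134, x* = 515.
With the subsidy, sellers receive Ps = Pb + 54 for each unit, where Pb is the price buyers pay.
Supply in terms of Pb becomes xs = -557 + 8(Pb + 54) = -125 + 8Pb. Setting this equal to demand: 1051 - 4Pb = -125 + 8Pb, so Pb = 98.
Sellers receive Ps = 98 + 54 = 152; x' = 1051 − 4·98 = 659.
ΔCS = ½(515 + 659)(134 − 98) = 21132; ΔPS = ½(515 + 659)(152 − 134) = 10566.
Government spending = 54 × 659 = 35586.
DWL = ½ × 54 × (659 − 515) = 3888; fraction = 3888 / 35586 = 72/659.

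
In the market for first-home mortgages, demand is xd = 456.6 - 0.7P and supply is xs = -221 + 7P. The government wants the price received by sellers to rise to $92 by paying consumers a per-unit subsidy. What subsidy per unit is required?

At a seller price of 92, quantity supplied is -221 + 7·92 = 423.
Buyers absorb 423 only when they pay Pb with 456.6 − 0.7·Pb = 423, i.e. Pb = 48.
s = Ps − Pb = 92 − 48 = 44.

Required subsidy s = $44 per unit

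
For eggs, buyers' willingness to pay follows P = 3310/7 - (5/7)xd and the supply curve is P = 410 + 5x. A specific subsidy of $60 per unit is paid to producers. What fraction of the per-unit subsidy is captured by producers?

Producer share = 0.875

Pre-subsidy: 3310/7 - (5/7)x = 410 + 5x gives x* = 11 and P* = 465.
With the subsidy, sellers receive Ps = Pb + 60 for each unit, where Pb is the price buyers pay.
On the curves, Pb = 3310/7 - (5/7)x and Ps = 410 + 5x; the wedge Ps − Pb = 60 gives 410 + 5x − (3310/7 - (5/7)x) = 60, so x' = 21.5.
Then Pb = 3310/7 − (5/7)·21.5 = 457.5 and Ps = 410 + 5·21.5 = 517.5.
Buyers' price falls by P* − Pb = 465 − 457.5 = 7.5; sellers' price rises by Ps − P* = 517.5 − 465 = 52.5.
So producers capture 52.5/60 = 0.875 of each unit of subsidy.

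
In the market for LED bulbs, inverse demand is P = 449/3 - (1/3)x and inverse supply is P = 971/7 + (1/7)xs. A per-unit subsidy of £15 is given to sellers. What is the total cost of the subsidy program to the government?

Pre-subsidy: 449/3 - (1/3)x = 971/7 + (1/7)x gives x* = 23 and P* = 142.
With the subsidy, sellers receive Ps = Pb + 15 for each unit, where Pb is the price buyers pay.
On the curves, Pb = 449/3 - (1/3)x and Ps = 971/7 + (1/7)x; the wedge Ps − Pb = 15 gives 971/7 + (1/7)x − (449/3 - (1/3)x) = 15, so x' = 54.5.
Then Pb = 449/3 − (1/3)·54.5 = 131.5 and Ps = 971/7 + (1/7)·54.5 = 146.5.
Government outlay = subsidy × quantity = 15 × 54.5 = 817.5.

Government cost = £817.5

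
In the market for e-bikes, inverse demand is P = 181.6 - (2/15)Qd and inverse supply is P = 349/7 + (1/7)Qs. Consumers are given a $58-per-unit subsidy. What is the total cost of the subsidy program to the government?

Government cost = $39846

Pre-subsidy: 181.6 - (2/15)Q = 349/7 + (1/7)Q gives Q* = 477 and P* = 118.
With the rebate, buyers effectively pay Pb = Ps − 58, where Ps is the price sellers receive.
On the curves, Pb = 181.6 - (2/15)Q and Ps = 349/7 + (1/7)Q; the wedge Ps − Pb = 58 gives 349/7 + (1/7)Q − (181.6 - (2/15)Q) = 58, so Q' = 687.
Then Pb = 181.6 − (2/15)·687 = 90 and Ps = 349/7 + (1/7)·687 = 148.
Government outlay = subsidy × quantity = 58 × 687 = 39846.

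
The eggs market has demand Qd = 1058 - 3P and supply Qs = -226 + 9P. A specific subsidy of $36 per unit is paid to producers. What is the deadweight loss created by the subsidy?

Deadweight loss = $1458

Pre-subsidy: 1058 - 3P = -226 + 9P gives P* = 107, Q* = 737.
With the subsidy, sellers receive Ps = Pb + 36 for each unit, where Pb is the price buyers pay.
Supply in terms of Pb becomes Qs = -226 + 9(Pb + 36) = 98 + 9Pb. Setting this equal to demand: 1058 - 3Pb = 98 + 9Pb, so Pb = 80.
Sellers receive Ps = 80 + 36 = 116; Q' = 1058 − 3·80 = 818.
The subsidy expands output by 818 − 737 = 81 past the efficient level; on those units the gap between marginal cost and willingness to pay runs from 0 up to 36.
DWL = ½ × 36 × 81 = 1458.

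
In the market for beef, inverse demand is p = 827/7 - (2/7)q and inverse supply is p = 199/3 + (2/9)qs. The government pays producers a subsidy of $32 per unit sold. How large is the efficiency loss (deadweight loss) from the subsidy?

Deadweight loss = $1008

Pre-subsidy: 827/7 - (2/7)q = 199/3 + (2/9)q gives q* = 102 and p* = 89.
With the subsidy, sellers receive ps = pb + 32 for each unit, where pb is the price buyers pay.
On the curves, pb = 827/7 - (2/7)q and ps = 199/3 + (2/9)q; the wedge ps − pb = 32 gives 199/3 + (2/9)q − (827/7 - (2/7)q) = 32, so q' = 165.
Then pb = 827/7 − (2/7)·165 = 71 and ps = 199/3 + (2/9)·165 = 103.
The subsidy expands output by 165 − 102 = 63 past the efficient level; on those units the gap between marginal cost and willingness to pay runs from 0 up to 32.
DWL = ½ × 32 × 63 = 1008.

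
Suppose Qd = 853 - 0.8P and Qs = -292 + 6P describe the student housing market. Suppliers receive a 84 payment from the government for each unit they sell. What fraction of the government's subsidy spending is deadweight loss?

Pre-subsidy: 853 - 0.8P = -292 + 6P gives P* = 5725/34, Q* = 12211/17.
With the subsidy, sellers receive Ps = Pb + 84 for each unit, where Pb is the price buyers pay.
Supply in terms of Pb becomes Qs = -292 + 6(Pb + 84) = 212 + 6Pb. Setting this equal to demand: 853 - 0.8Pb = 212 + 6Pb, so Pb = 3205/34.
Sellers receive Ps = 3205/34 + 84 = 6061/34; Q' = 853 − 0.8·(3205/34) = 13219/17.
ΔCS = ½(12211/17 + 13219/17)(5725/34 − 3205/34) = 16020900/289; ΔPS = ½(12211/17 + 13219/17)(6061/34 − 5725/34) = 2136120/289.
Government spending = 84 × 13219/17 = 1110396/17.
DWL = ½ × 84 × (13219/17 − 12211/17) = 42336/17; fraction = (42336/17) / (1110396/17) = 504/13219.

DWL / government spending = 504/13219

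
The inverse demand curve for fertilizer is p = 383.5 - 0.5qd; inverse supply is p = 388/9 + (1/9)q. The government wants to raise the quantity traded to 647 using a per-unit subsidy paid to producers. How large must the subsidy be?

At q = 647, from the demand curve buyers pay pb = 383.5 − 0.5·647 = 60; from the supply curve sellers need ps = 388/9 + (1/9)·647 = 115.
The subsidy must fill the gap: s = ps − pb = 115 − 60 = 55.

Required subsidy s = 55 per unit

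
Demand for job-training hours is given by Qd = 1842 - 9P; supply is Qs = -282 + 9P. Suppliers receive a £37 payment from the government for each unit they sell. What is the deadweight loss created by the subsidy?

Deadweight loss = £3080.25

Pre-subsidy: 1842 - 9P = -282 + 9P gives P* = 118, Q* = 780.
With the subsidy, sellers receive Ps = Pb + 37 for each unit, where Pb is the price buyers pay.
Supply in terms of Pb becomes Qs = -282 + 9(Pb + 37) = 51 + 9Pb. Setting this equal to demand: 1842 - 9Pb = 51 + 9Pb, so Pb = 99.5.
Sellers receive Ps = 99.5 + 37 = 136.5; Q' = 1842 − 9·99.5 = 946.5.
The subsidy expands output by 946.5 − 780 = 166.5 past the efficient level; on those units the gap between marginal cost and willingness to pay runs from 0 up to 37.
DWL = ½ × 37 × 166.5 = 3080.25.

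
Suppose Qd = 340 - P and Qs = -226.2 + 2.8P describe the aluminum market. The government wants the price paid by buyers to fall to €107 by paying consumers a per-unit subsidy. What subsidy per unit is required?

At a buyer price of 107, quantity demanded is 340 − 1·107 = 233.
Sellers supply 233 only when they receive Ps with -226.2 + 2.8·Ps = 233, i.e. Ps = 164.
s = Ps − Pb = 164 − 107 = 57.

Required subsidy s = €57 per unit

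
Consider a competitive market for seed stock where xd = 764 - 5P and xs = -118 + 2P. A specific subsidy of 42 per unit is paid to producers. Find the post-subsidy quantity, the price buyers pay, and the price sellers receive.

Pre-subsidy: 764 - 5P = -118 + 2P gives P* = 126, x* = 134.
With the subsidy, sellers receive Ps = Pb + 42 for each unit, where Pb is the price buyers pay.
Supply in terms of Pb becomes xs = -118 + 2(Pb + 42) = -34 + 2Pb. Setting this equal to demand: 764 - 5Pb = -34 + 2Pb, so Pb = 114.
Sellers receive Ps = 114 + 42 = 156; x' = 764 − 5·114 = 194.

x' = 194; buyers pay 114; sellers receive 156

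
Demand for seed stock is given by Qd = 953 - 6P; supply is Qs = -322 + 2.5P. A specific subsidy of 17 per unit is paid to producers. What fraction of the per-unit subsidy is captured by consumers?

Consumer share = 5/17

Pre-subsidy: 953 - 6P = -322 + 2.5P gives P* = 150, Q* = 53.
With the subsidy, sellers receive Ps = Pb + 17 for each unit, where Pb is the price buyers pay.
Supply in terms of Pb becomes Qs = -322 + 2.5(Pb + 17) = -279.5 + 2.5Pb. Setting this equal to demand: 953 - 6Pb = -279.5 + 2.5Pb, so Pb = 145.
Sellers receive Ps = 145 + 17 = 162; Q' = 953 − 6·145 = 83.
Buyers' price falls by P* − Pb = 150 − 145 = 5; sellers' price rises by Ps − P* = 162 − 150 = 12.
So consumers capture 5/17 = 5/17 of each unit of subsidy.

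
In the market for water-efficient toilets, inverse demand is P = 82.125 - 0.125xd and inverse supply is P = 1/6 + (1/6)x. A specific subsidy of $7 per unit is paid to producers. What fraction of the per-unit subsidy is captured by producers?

Pre-subsidy: 82.125 - 0.125x = 1/6 + (1/6)x gives x* = 281 and P* = 47.
With the subsidy, sellers receive Ps = Pb + 7 for each unit, where Pb is the price buyers pay.
On the curves, Pb = 82.125 - 0.125x and Ps = 1/6 + (1/6)x; the wedge Ps − Pb = 7 gives 1/6 + (1/6)x − (82.125 - 0.125x) = 7, so x' = 305.
Then Pb = 82.125 − 0.125·305 = 44 and Ps = 1/6 + (1/6)·305 = 51.
Buyers' price falls by P* − Pb = 47 − 44 = 3; sellers' price rises by Ps − P* = 51 − 47 = 4.
So producers capture 4/7 = 4/7 of each unit of subsidy.

Producer share = 4/7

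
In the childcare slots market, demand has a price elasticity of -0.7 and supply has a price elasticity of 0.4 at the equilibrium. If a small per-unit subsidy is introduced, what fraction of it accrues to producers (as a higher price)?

Producer share = 7/11

For a small subsidy around the equilibrium, the benefit split depends on the relative slopes, which at a point are proportional to the elasticities.
Buyer share = εs/(εs + |εd|) = 0.4/(0.4 + 0.7) = 4/11; seller share = |εd|/(εs + |εd|) = 7/11.
So producers capture 7/11 of the subsidy.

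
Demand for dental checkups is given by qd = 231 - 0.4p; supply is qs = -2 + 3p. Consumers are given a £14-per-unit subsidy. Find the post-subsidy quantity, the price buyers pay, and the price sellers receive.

Pre-subsidy: 231 - 0.4p = -2 + 3p gives p* = 1165/17, q* = 3461/17.
With the rebate, buyers effectively pay pb = ps − 14, where ps is the price sellers receive.
Demand in terms of ps becomes qd = 231 − 0.4(ps − 14) = 236.6 - 0.4ps. Setting this equal to supply: 236.6 - 0.4ps = -2 + 3ps, so ps = 1193/17.
Buyers pay pb = 1193/17 − 14 = 955/17; q' = -2 + 3·(1193/17) = 3545/17.

q' = 3545/17; buyers pay 955/17; sellers receive 1193/17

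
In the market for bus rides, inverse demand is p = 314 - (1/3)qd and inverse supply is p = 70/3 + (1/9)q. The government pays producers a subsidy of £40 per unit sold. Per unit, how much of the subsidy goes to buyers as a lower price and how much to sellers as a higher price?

Pre-subsidy: 314 - (1/3)q = 70/3 + (1/9)q gives q* = 654 and p* = 96.
With the subsidy, sellers receive ps = pb + 40 for each unit, where pb is the price buyers pay.
On the curves, pb = 314 - (1/3)q and ps = 70/3 + (1/9)q; the wedge ps − pb = 40 gives 70/3 + (1/9)q − (314 - (1/3)q) = 40, so q' = 744.
Then pb = 314 − (1/3)·744 = 66 and ps = 70/3 + (1/9)·744 = 106.
Buyers' price falls by p* − pb = 96 − 66 = 30; sellers' price rises by ps − p* = 106 − 96 = 10.

Buyers gain £30 per unit; sellers gain £10 per unit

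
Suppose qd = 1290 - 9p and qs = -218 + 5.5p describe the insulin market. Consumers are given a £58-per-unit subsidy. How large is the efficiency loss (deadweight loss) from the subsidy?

Deadweight loss = £5742

Pre-subsidy: 1290 - 9p = -218 + 5.5p gives p* = 104, q* = 354.
With the rebate, buyers effectively pay pb = ps − 58, where ps is the price sellers receive.
Demand in terms of ps becomes qd = 1290 − 9(ps − 58) = 1812 - 9ps. Setting this equal to supply: 1812 - 9ps = -218 + 5.5ps, so ps = 140.
Buyers pay pb = 140 − 58 = 82; q' = -218 + 5.5·140 = 552.
The subsidy expands output by 552 − 354 = 198 past the efficient level; on those units the gap between marginal cost and willingness to pay runs from 0 up to 58.
DWL = ½ × 58 × 198 = 5742.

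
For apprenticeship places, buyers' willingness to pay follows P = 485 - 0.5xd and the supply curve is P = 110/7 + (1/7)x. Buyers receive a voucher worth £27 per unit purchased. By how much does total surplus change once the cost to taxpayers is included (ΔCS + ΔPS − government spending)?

Net change in total surplus = -£567

Pre-subsidy: 485 - 0.5x = 110/7 + (1/7)x gives x* = 730 and P* = 120.
With the rebate, buyers effectively pay Pb = Ps − 27, where Ps is the price sellers receive.
On the curves, Pb = 485 - 0.5x and Ps = 110/7 + (1/7)x; the wedge Ps − Pb = 27 gives 110/7 + (1/7)x − (485 - 0.5x) = 27, so x' = 772.
Then Pb = 485 − 0.5·772 = 99 and Ps = 110/7 + (1/7)·772 = 126.
ΔCS = ½(730 + 772)(120 − 99) = 15771; ΔPS = ½(730 + 772)(126 − 120) = 4506.
Government spending = 27 × 772 = 20844.
Net change = 15771 + 4506 − 20844 = -567. The loss equals the DWL triangle ½·27·42.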